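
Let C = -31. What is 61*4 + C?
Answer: 213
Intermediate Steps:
61*4 + C = 61*4 - 31 = 244 - 31 = 213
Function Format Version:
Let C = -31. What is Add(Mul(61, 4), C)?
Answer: 213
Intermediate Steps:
Add(Mul(61, 4), C) = Add(Mul(61, 4), -31) = Add(244, -31) = 213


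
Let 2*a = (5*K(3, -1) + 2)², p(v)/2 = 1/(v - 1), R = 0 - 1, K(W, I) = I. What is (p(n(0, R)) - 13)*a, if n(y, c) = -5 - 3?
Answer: -119/2 ≈ -59.500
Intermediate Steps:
R = -1
n(y, c) = -8
p(v) = 2/(-1 + v) (p(v) = 2/(v - 1) = 2/(-1 + v))
a = 9/2 (a = (5*(-1) + 2)²/2 = (-5 + 2)²/2 = (½)*(-3)² = (½)*9 = 9/2 ≈ 4.5000)
(p(n(0, R)) - 13)*a = (2/(-1 - 8) - 13)*(9/2) = (2/(-9) - 13)*(9/2) = (2*(-⅑) - 13)*(9/2) = (-2/9 - 13)*(9/2) = -119/9*9/2 = -119/2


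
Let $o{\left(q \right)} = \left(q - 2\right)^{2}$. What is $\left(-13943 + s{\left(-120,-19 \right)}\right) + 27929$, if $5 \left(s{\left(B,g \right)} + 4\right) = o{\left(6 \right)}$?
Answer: $\frac{69926}{5} \approx 13985.0$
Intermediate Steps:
$o{\left(q \right)} = \left(-2 + q\right)^{2}$
$s{\left(B,g \right)} = - \frac{4}{5}$ ($s{\left(B,g \right)} = -4 + \frac{\left(-2 + 6\right)^{2}}{5} = -4 + \frac{4^{2}}{5} = -4 + \frac{1}{5} \cdot 16 = -4 + \frac{16}{5} = - \frac{4}{5}$)
$\left(-13943 + s{\left(-120,-19 \right)}\right) + 27929 = \left(-13943 - \frac{4}{5}\right) + 27929 = - \frac{69719}{5} + 27929 = \frac{69926}{5}$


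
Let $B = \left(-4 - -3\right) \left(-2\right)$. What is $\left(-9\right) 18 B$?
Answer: $-324$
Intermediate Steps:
$B = 2$ ($B = \left(-4 + 3\right) \left(-2\right) = \left(-1\right) \left(-2\right) = 2$)
$\left(-9\right) 18 B = \left(-9\right) 18 \cdot 2 = \left(-162\right) 2 = -324$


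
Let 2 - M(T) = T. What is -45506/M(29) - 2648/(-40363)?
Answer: 1836830174/1089801 ≈ 1685.5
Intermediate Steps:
M(T) = 2 - T
-45506/M(29) - 2648/(-40363) = -45506/(2 - 1*29) - 2648/(-40363) = -45506/(2 - 29) - 2648*(-1/40363) = -45506/(-27) + 2648/40363 = -45506*(-1/27) + 2648/40363 = 45506/27 + 2648/40363 = 1836830174/1089801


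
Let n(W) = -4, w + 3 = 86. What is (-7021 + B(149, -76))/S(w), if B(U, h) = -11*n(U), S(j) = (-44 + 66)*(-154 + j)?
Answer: 6977/1562 ≈ 4.4667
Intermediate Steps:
w = 83 (w = -3 + 86 = 83)
S(j) = -3388 + 22*j (S(j) = 22*(-154 + j) = -3388 + 22*j)
B(U, h) = 44 (B(U, h) = -11*(-4) = 44)
(-7021 + B(149, -76))/S(w) = (-7021 + 44)/(-3388 + 22*83) = -6977/(-3388 + 1826) = -6977/(-1562) = -6977*(-1/1562) = 6977/1562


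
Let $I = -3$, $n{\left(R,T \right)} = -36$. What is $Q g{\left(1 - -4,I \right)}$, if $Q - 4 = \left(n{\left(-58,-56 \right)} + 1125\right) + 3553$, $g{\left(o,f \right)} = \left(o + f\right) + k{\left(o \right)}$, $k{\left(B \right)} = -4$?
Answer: $-9292$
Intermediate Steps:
$g{\left(o,f \right)} = -4 + f + o$ ($g{\left(o,f \right)} = \left(o + f\right) - 4 = \left(f + o\right) - 4 = -4 + f + o$)
$Q = 4646$ ($Q = 4 + \left(\left(-36 + 1125\right) + 3553\right) = 4 + \left(1089 + 3553\right) = 4 + 4642 = 4646$)
$Q g{\left(1 - -4,I \right)} = 4646 \left(-4 - 3 + \left(1 - -4\right)\right) = 4646 \left(-4 - 3 + \left(1 + 4\right)\right) = 4646 \left(-4 - 3 + 5\right) = 4646 \left(-2\right) = -9292$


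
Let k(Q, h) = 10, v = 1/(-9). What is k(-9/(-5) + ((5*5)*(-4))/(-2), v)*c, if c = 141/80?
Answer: 141/8 ≈ 17.625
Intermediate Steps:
v = -1/9 ≈ -0.11111
c = 141/80 (c = 141*(1/80) = 141/80 ≈ 1.7625)
k(-9/(-5) + ((5*5)*(-4))/(-2), v)*c = 10*(141/80) = 141/8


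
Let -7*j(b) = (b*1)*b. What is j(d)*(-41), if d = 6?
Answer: 1476/7 ≈ 210.86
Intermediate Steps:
j(b) = -b**2/7 (j(b) = -b*1*b/7 = -b*b/7 = -b**2/7)
j(d)*(-41) = -1/7*6**2*(-41) = -1/7*36*(-41) = -36/7*(-41) = 1476/7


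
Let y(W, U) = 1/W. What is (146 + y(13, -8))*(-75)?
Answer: -142425/13 ≈ -10956.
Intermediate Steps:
(146 + y(13, -8))*(-75) = (146 + 1/13)*(-75) = (1899/13)*(-75) = -142425/13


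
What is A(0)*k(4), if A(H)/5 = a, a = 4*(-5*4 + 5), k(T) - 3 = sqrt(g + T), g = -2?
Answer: -900 - 300*sqrt(2) ≈ -1324.3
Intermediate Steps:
k(T) = 3 + sqrt(-2 + T)
a = -60 (a = 4*(-20 + 5) = 4*(-15) = -60)
A(H) = -300 (A(H) = 5*(-60) = -300)
A(0)*k(4) = -300*(3 + sqrt(-2 + 4)) = -300*(3 + sqrt(2)) = -900 - 300*sqrt(2)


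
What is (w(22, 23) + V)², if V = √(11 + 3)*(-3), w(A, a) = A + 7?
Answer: 967 - 174*√14 ≈ 315.95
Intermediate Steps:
w(A, a) = 7 + A
V = -3*√14 (V = √14*(-3) = -3*√14 ≈ -11.225)
(w(22, 23) + V)² = ((7 + 22) - 3*√14)² = (29 - 3*√14)²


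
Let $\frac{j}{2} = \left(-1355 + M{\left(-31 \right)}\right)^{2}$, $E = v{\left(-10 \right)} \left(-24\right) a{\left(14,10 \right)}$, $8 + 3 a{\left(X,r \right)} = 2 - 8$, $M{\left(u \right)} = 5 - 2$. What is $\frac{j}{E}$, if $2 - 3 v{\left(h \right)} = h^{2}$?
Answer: $- \frac{342732}{343} \approx -999.22$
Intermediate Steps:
$M{\left(u \right)} = 3$ ($M{\left(u \right)} = 5 - 2 = 3$)
$a{\left(X,r \right)} = - \frac{14}{3}$ ($a{\left(X,r \right)} = - \frac{8}{3} + \frac{2 - 8}{3} = - \frac{8}{3} + \frac{1}{3} \left(-6\right) = - \frac{8}{3} - 2 = - \frac{14}{3}$)
$v{\left(h \right)} = \frac{2}{3} - \frac{h^{2}}{3}$
$E = - \frac{10976}{3}$ ($E = \left(\frac{2}{3} - \frac{\left(-10\right)^{2}}{3}\right) \left(-24\right) \left(- \frac{14}{3}\right) = \left(\frac{2}{3} - \frac{100}{3}\right) \left(-24\right) \left(- \frac{14}{3}\right) = \left(- \frac{98}{3}\right) \left(-24\right) \left(- \frac{14}{3}\right) = 784 \left(- \frac{14}{3}\right) = - \frac{10976}{3} \approx -3658.7$)
$j = 3655808$ ($j = 2 \left(-1355 + 3\right)^{2} = 2 \left(-1352\right)^{2} = 2 \cdot 1827904 = 3655808$)
$\frac{j}{E} = \frac{3655808}{- \frac{10976}{3}} = 3655808 \left(- \frac{3}{10976}\right) = - \frac{342732}{343}$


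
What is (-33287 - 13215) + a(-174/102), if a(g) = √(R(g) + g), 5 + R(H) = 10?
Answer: -46502 + 2*√238/17 ≈ -46500.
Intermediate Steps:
R(H) = 5 (R(H) = -5 + 10 = 5)
a(g) = √(5 + g)
(-33287 - 13215) + a(-174/102) = (-33287 - 13215) + √(5 - 174/102) = -46502 + √(5 - 174*1/102) = -46502 + √(5 - 29/17) = -46502 + √(56/17) = -46502 + 2*√238/17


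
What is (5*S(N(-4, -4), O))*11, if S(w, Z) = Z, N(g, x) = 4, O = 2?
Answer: 110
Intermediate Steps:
(5*S(N(-4, -4), O))*11 = (5*2)*11 = 10*11 = 110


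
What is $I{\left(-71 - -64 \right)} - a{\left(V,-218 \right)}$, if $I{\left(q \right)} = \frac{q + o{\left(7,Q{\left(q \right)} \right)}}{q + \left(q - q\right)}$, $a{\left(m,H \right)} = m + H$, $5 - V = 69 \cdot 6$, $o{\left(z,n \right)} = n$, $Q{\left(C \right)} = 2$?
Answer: $\frac{4394}{7} \approx 627.71$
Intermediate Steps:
$V = -409$ ($V = 5 - 69 \cdot 6 = 5 - 414 = -409$)
$a{\left(m,H \right)} = H + m$
$I{\left(q \right)} = \frac{2 + q}{q}$ ($I{\left(q \right)} = \frac{q + 2}{q + \left(q - q\right)} = \frac{2 + q}{q + 0} = \frac{2 + q}{q}$)
$I{\left(-71 - -64 \right)} - a{\left(V,-218 \right)} = \frac{2 - 7}{-71 - -64} - \left(-218 - 409\right) = \frac{2 + \left(-71 + 64\right)}{-71 + 64} - -627 = \frac{2 - 7}{-7} + 627 = \left(- \frac{1}{7}\right) \left(-5\right) + 627 = \frac{5}{7} + 627 = \frac{4394}{7}$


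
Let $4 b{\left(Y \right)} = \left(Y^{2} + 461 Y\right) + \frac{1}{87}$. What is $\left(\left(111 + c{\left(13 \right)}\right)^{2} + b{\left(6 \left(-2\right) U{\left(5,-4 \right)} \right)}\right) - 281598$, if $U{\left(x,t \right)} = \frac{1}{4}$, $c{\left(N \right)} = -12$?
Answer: $- \frac{94704893}{348} \approx -2.7214 \cdot 10^{5}$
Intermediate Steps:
$U{\left(x,t \right)} = \frac{1}{4}$
$b{\left(Y \right)} = \frac{1}{348} + \frac{Y^{2}}{4} + \frac{461 Y}{4}$ ($b{\left(Y \right)} = \frac{\left(Y^{2} + 461 Y\right) + \frac{1}{87}}{4} = \frac{\frac{1}{87} + Y^{2} + 461 Y}{4} = \frac{1}{348} + \frac{Y^{2}}{4} + \frac{461 Y}{4}$)
$\left(\left(111 + c{\left(13 \right)}\right)^{2} + b{\left(6 \left(-2\right) U{\left(5,-4 \right)} \right)}\right) - 281598 = \left(\left(111 - 12\right)^{2} + \left(\frac{1}{348} + \frac{\left(6 \left(-2\right) \frac{1}{4}\right)^{2}}{4} + \frac{461 \cdot 6 \left(-2\right) \frac{1}{4}}{4}\right)\right) - 281598 = \left(99^{2} + \left(\frac{1}{348} + \frac{\left(\left(-12\right) \frac{1}{4}\right)^{2}}{4} + \frac{461 \left(\left(-12\right) \frac{1}{4}\right)}{4}\right)\right) - 281598 = \left(9801 + \left(\frac{1}{348} + \frac{\left(-3\right)^{2}}{4} + \frac{461}{4} \left(-3\right)\right)\right) - 281598 = \left(9801 + \left(\frac{1}{348} + \frac{1}{4} \cdot 9 - \frac{1383}{4}\right)\right) - 281598 = \left(9801 + \left(\frac{1}{348} + \frac{9}{4} - \frac{1383}{4}\right)\right) - 281598 = \left(9801 - \frac{119537}{348}\right) - 281598 = \frac{3291211}{348} - 281598 = - \frac{94704893}{348}$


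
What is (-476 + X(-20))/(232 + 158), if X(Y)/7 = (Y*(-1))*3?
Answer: -28/195 ≈ -0.14359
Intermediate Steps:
X(Y) = -21*Y (X(Y) = 7*((Y*(-1))*3) = 7*(-Y*3) = 7*(-3*Y) = -21*Y)
(-476 + X(-20))/(232 + 158) = (-476 - 21*(-20))/(232 + 158) = (-476 + 420)/390 = -56*1/390 = -28/195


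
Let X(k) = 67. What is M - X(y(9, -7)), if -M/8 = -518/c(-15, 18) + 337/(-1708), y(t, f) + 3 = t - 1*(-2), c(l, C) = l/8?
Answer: -14574929/6405 ≈ -2275.6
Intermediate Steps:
c(l, C) = l/8 (c(l, C) = l*(1/8) = l/8)
y(t, f) = -1 + t (y(t, f) = -3 + (t - 1*(-2)) = -3 + (t + 2) = -3 + (2 + t) = -1 + t)
M = -14145794/6405 (M = -8*(-518/((1/8)*(-15)) + 337/(-1708)) = -8*(-518/(-15/8) + 337*(-1/1708)) = -8*(-518*(-8/15) - 337/1708) = -8*(4144/15 - 337/1708) = -8*7072897/25620 = -14145794/6405 ≈ -2208.6)
M - X(y(9, -7)) = -14145794/6405 - 1*67 = -14145794/6405 - 67 = -14574929/6405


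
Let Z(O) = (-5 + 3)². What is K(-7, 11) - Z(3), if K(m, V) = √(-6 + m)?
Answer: -4 + I*√13 ≈ -4.0 + 3.6056*I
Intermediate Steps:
Z(O) = 4 (Z(O) = (-2)² = 4)
K(-7, 11) - Z(3) = √(-6 - 7) - 1*4 = √(-13) - 4 = I*√13 - 4 = -4 + I*√13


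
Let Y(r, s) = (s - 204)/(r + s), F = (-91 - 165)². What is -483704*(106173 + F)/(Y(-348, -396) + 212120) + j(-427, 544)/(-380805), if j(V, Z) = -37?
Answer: -21788360877273807/55646146105 ≈ -3.9155e+5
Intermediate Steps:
F = 65536 (F = (-256)² = 65536)
Y(r, s) = (-204 + s)/(r + s)
-483704*(106173 + F)/(Y(-348, -396) + 212120) + j(-427, 544)/(-380805) = -483704*(106173 + 65536)/((-204 - 396)/(-348 - 396) + 212120) - 37/(-380805) = -483704*171709/(-600/(-744) + 212120) - 37*(-1/380805) = -483704*171709/(-1/744*(-600) + 212120) + 37/380805 = -483704*171709/(25/31 + 212120) + 37/380805 = -483704/((6575745/31)*(1/171709)) + 37/380805 = -483704/6575745/5322979 + 37/380805 = -483704*5322979/6575745 + 37/380805 = -2574746234216/6575745 + 37/380805 = -21788360877273807/55646146105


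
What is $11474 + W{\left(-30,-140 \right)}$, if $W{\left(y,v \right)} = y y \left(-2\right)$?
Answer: $9674$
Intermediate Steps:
$W{\left(y,v \right)} = - 2 y^{2}$ ($W{\left(y,v \right)} = y^{2} \left(-2\right) = - 2 y^{2}$)
$11474 + W{\left(-30,-140 \right)} = 11474 - 2 \left(-30\right)^{2} = 11474 - 1800 = 9674$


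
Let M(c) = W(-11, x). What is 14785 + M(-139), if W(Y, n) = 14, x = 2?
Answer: 14799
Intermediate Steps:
M(c) = 14
14785 + M(-139) = 14785 + 14 = 14799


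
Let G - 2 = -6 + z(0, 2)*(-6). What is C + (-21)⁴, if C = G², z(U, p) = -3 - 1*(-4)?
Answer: 194581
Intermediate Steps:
z(U, p) = 1 (z(U, p) = -3 + 4 = 1)
G = -10 (G = 2 + (-6 + 1*(-6)) = 2 + (-6 - 6) = 2 - 12 = -10)
C = 100 (C = (-10)² = 100)
C + (-21)⁴ = 100 + (-21)⁴ = 100 + 194481 = 194581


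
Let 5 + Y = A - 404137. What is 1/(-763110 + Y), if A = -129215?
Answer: -1/1296467 ≈ -7.7133e-7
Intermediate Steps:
Y = -533357 (Y = -5 + (-129215 - 404137) = -5 - 533352 = -533357)
1/(-763110 + Y) = 1/(-763110 - 533357) = 1/(-1296467) = -1/1296467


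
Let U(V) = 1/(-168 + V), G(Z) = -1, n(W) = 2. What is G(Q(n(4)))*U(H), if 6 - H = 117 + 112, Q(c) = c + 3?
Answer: 1/391 ≈ 0.0025575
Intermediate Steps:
Q(c) = 3 + c
H = -223 (H = 6 - (117 + 112) = 6 - 1*229 = 6 - 229 = -223)
G(Q(n(4)))*U(H) = -1/(-168 - 223) = -1/(-391) = -1*(-1/391) = 1/391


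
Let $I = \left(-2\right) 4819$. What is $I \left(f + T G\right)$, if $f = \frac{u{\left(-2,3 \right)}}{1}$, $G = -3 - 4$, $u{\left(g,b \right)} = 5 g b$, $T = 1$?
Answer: $356606$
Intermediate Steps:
$I = -9638$
$u{\left(g,b \right)} = 5 b g$
$G = -7$
$f = -30$ ($f = \frac{5 \cdot 3 \left(-2\right)}{1} = \left(-30\right) 1 = -30$)
$I \left(f + T G\right) = - 9638 \left(-30 + 1 \left(-7\right)\right) = - 9638 \left(-30 - 7\right) = \left(-9638\right) \left(-37\right) = 356606$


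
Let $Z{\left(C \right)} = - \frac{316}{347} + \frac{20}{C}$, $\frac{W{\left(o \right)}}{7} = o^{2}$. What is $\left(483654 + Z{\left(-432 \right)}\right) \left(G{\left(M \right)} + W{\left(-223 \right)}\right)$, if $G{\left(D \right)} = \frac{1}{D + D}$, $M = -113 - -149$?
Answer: $\frac{454283993339843897}{2698272} \approx 1.6836 \cdot 10^{11}$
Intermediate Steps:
$M = 36$ ($M = -113 + 149 = 36$)
$W{\left(o \right)} = 7 o^{2}$
$G{\left(D \right)} = \frac{1}{2 D}$
$Z{\left(C \right)} = - \frac{316}{347} + \frac{20}{C}$ ($Z{\left(C \right)} = \left(-316\right) \frac{1}{347} + \frac{20}{C} = - \frac{316}{347} + \frac{20}{C}$)
$\left(483654 + Z{\left(-432 \right)}\right) \left(G{\left(M \right)} + W{\left(-223 \right)}\right) = \left(483654 - \left(\frac{316}{347} - \frac{20}{-432}\right)\right) \left(\frac{1}{2 \cdot 36} + 7 \left(-223\right)^{2}\right) = \left(483654 + \left(- \frac{316}{347} + 20 \left(- \frac{1}{432}\right)\right)\right) \left(\frac{1}{2} \cdot \frac{1}{36} + 7 \cdot 49729\right) = \left(483654 - \frac{35863}{37476}\right) \left(\frac{1}{72} + 348103\right) = \left(483654 - \frac{35863}{37476}\right) \frac{25063417}{72} = \frac{18125381441}{37476} \cdot \frac{25063417}{72} = \frac{454283993339843897}{2698272}$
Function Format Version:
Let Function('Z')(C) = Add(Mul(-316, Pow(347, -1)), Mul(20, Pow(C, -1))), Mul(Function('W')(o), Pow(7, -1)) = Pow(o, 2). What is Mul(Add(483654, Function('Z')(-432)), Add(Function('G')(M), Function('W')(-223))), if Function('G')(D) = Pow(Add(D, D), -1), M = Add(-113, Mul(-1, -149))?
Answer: Rational(454283993339843897, 2698272) ≈ 1.6836e+11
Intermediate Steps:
M = 36 (M = Add(-113, 149) = 36)
Function('W')(o) = Mul(7, Pow(o, 2))
Function('G')(D) = Mul(Rational(1, 2), Pow(D, -1)) (Function('G')(D) = Pow(Mul(2, D), -1) = Mul(Rational(1, 2), Pow(D, -1)))
Function('Z')(C) = Add(Rational(-316, 347), Mul(20, Pow(C, -1))) (Function('Z')(C) = Add(Mul(-316, Rational(1, 347)), Mul(20, Pow(C, -1))) = Add(Rational(-316, 347), Mul(20, Pow(C, -1))))
Mul(Add(483654, Function('Z')(-432)), Add(Function('G')(M), Function('W')(-223))) = Mul(Add(483654, Add(Rational(-316, 347), Mul(20, Pow(-432, -1)))), Add(Mul(Rational(1, 2), Pow(36, -1)), Mul(7, Pow(-223, 2)))) = Mul(Add(483654, Add(Rational(-316, 347), Mul(20, Rational(-1, 432)))), Add(Mul(Rational(1, 2), Rational(1, 36)), Mul(7, 49729))) = Mul(Add(483654, Add(Rational(-316, 347), Rational(-5, 108))), Add(Rational(1, 72), 348103)) = Mul(Add(483654, Rational(-35863, 37476)), Rational(25063417, 72)) = Mul(Rational(18125381441, 37476), Rational(25063417, 72)) = Rational(454283993339843897, 2698272)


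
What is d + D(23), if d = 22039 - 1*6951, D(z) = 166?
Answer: 15254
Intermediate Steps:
d = 15088 (d = 22039 - 6951 = 15088)
d + D(23) = 15088 + 166 = 15254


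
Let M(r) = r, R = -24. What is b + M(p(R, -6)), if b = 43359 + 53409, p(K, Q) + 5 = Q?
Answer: 96757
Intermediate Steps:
p(K, Q) = -5 + Q
b = 96768
b + M(p(R, -6)) = 96768 + (-5 - 6) = 96768 - 11 = 96757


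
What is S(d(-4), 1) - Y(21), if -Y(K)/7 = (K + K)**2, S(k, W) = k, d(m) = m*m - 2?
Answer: 12362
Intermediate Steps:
d(m) = -2 + m**2 (d(m) = m**2 - 2 = -2 + m**2)
Y(K) = -28*K**2 (Y(K) = -7*(K + K)**2 = -7*4*K**2 = -28*K**2)
S(d(-4), 1) - Y(21) = (-2 + (-4)**2) - (-28)*21**2 = (-2 + 16) - (-28)*441 = 14 - 1*(-12348) = 14 + 12348 = 12362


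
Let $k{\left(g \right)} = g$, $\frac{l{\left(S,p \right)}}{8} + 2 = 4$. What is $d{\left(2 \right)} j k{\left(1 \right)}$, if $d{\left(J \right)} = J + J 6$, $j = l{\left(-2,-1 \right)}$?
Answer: $224$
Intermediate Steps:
$l{\left(S,p \right)} = 16$ ($l{\left(S,p \right)} = -16 + 8 \cdot 4 = -16 + 32 = 16$)
$j = 16$
$d{\left(J \right)} = 7 J$ ($d{\left(J \right)} = J + 6 J = 7 J$)
$d{\left(2 \right)} j k{\left(1 \right)} = 7 \cdot 2 \cdot 16 \cdot 1 = 14 \cdot 16 \cdot 1 = 224 \cdot 1 = 224$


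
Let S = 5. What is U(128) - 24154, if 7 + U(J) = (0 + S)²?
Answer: -24136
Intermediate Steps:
U(J) = 18 (U(J) = -7 + (0 + 5)² = -7 + 5² = -7 + 25 = 18)
U(128) - 24154 = 18 - 24154 = -24136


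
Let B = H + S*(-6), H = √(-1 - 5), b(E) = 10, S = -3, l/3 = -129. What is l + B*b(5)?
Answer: -207 + 10*I*√6 ≈ -207.0 + 24.495*I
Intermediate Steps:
l = -387 (l = 3*(-129) = -387)
H = I*√6 (H = √(-6) = I*√6 ≈ 2.4495*I)
B = 18 + I*√6 (B = I*√6 - 3*(-6) = I*√6 + 18 = 18 + I*√6 ≈ 18.0 + 2.4495*I)
l + B*b(5) = -387 + (18 + I*√6)*10 = -387 + (180 + 10*I*√6) = -207 + 10*I*√6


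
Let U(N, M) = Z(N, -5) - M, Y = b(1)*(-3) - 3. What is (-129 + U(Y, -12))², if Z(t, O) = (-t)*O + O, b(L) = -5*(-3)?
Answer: 131044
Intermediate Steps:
b(L) = 15
Z(t, O) = O - O*t (Z(t, O) = -O*t + O = O - O*t)
Y = -48 (Y = 15*(-3) - 3 = -45 - 3 = -48)
U(N, M) = -5 - M + 5*N (U(N, M) = -5*(1 - N) - M = (-5 + 5*N) - M = -5 - M + 5*N)
(-129 + U(Y, -12))² = (-129 + (-5 - 1*(-12) + 5*(-48)))² = (-129 + (-5 + 12 - 240))² = (-129 - 233)² = (-362)² = 131044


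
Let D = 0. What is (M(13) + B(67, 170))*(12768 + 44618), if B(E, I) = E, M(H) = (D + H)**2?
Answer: 13543096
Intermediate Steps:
M(H) = H**2 (M(H) = (0 + H)**2 = H**2)
(M(13) + B(67, 170))*(12768 + 44618) = (13**2 + 67)*(12768 + 44618) = (169 + 67)*57386 = 236*57386 = 13543096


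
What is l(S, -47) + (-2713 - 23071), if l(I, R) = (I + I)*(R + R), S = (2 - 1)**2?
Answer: -25972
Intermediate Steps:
S = 1 (S = 1**2 = 1)
l(I, R) = 4*I*R (l(I, R) = (2*I)*(2*R) = 4*I*R)
l(S, -47) + (-2713 - 23071) = 4*1*(-47) + (-2713 - 23071) = -188 - 25784 = -25972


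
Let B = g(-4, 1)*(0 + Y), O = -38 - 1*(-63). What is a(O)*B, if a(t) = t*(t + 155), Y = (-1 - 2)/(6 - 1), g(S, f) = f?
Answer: -2700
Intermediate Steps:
O = 25 (O = -38 + 63 = 25)
Y = -3/5 ≈ -0.60000
a(t) = t*(155 + t)
B = -3/5 (B = 1*(0 - 3/5) = 1*(-3/5) = -3/5 ≈ -0.60000)
a(O)*B = (25*(155 + 25))*(-3/5) = (25*180)*(-3/5) = 4500*(-3/5) = -2700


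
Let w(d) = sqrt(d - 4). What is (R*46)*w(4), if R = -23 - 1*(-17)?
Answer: 0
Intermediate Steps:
w(d) = sqrt(-4 + d)
R = -6 (R = -23 + 17 = -6)
(R*46)*w(4) = (-6*46)*sqrt(-4 + 4) = -276*sqrt(0) = -276*0 = 0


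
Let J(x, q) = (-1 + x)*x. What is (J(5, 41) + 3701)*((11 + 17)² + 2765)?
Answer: 13205829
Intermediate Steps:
J(x, q) = x*(-1 + x)
(J(5, 41) + 3701)*((11 + 17)² + 2765) = (5*(-1 + 5) + 3701)*((11 + 17)² + 2765) = (5*4 + 3701)*(28² + 2765) = (20 + 3701)*(784 + 2765) = 3721*3549 = 13205829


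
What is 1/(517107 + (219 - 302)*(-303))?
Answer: 1/542256 ≈ 1.8441e-6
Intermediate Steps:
1/(517107 + (219 - 302)*(-303)) = 1/(517107 - 83*(-303)) = 1/(517107 + 25149) = 1/542256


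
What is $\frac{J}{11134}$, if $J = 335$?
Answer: $\frac{335}{11134} \approx 0.030088$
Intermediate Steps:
$\frac{J}{11134} = \frac{1}{11134} \cdot 335 = \frac{335}{11134}$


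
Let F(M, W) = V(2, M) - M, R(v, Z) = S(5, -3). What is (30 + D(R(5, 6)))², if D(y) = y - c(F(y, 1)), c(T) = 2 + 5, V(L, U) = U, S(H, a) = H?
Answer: 784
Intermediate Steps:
R(v, Z) = 5
F(M, W) = 0 (F(M, W) = M - M = 0)
c(T) = 7
D(y) = -7 + y (D(y) = y - 1*7 = y - 7 = -7 + y)
(30 + D(R(5, 6)))² = (30 + (-7 + 5))² = (30 - 2)² = 28² = 784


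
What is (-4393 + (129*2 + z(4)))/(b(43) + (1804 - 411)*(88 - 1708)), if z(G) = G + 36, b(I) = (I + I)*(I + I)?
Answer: 4095/2249264 ≈ 0.0018206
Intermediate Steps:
b(I) = 4*I**2 (b(I) = (2*I)*(2*I) = 4*I**2)
z(G) = 36 + G
(-4393 + (129*2 + z(4)))/(b(43) + (1804 - 411)*(88 - 1708)) = (-4393 + (129*2 + (36 + 4)))/(4*43**2 + (1804 - 411)*(88 - 1708)) = (-4393 + (258 + 40))/(4*1849 + 1393*(-1620)) = (-4393 + 298)/(7396 - 2256660) = -4095/(-2249264) = -4095*(-1/2249264) = 4095/2249264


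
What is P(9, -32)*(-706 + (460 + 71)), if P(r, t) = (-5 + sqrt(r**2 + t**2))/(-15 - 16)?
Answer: -875/31 + 175*sqrt(1105)/31 ≈ 159.43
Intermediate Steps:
P(r, t) = 5/31 - sqrt(r**2 + t**2)/31 (P(r, t) = (-5 + sqrt(r**2 + t**2))/(-31) = (-5 + sqrt(r**2 + t**2))*(-1/31) = 5/31 - sqrt(r**2 + t**2)/31)
P(9, -32)*(-706 + (460 + 71)) = (5/31 - sqrt(9**2 + (-32)**2)/31)*(-706 + (460 + 71)) = (5/31 - sqrt(81 + 1024)/31)*(-706 + 531) = (5/31 - sqrt(1105)/31)*(-175) = -875/31 + 175*sqrt(1105)/31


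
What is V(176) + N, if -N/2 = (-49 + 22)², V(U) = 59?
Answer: -1399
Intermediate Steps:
N = -1458 (N = -2*(-49 + 22)² = -2*(-27)² = -2*729 = -1458)
V(176) + N = 59 - 1458 = -1399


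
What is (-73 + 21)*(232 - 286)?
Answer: 2808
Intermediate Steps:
(-73 + 21)*(232 - 286) = -52*(-54) = 2808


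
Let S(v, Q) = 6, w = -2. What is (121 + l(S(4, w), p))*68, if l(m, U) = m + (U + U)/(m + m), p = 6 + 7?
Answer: 26350/3 ≈ 8783.3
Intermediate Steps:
p = 13
l(m, U) = m + U/m (l(m, U) = m + (2*U)/((2*m)) = m + (2*U)*(1/(2*m)) = m + U/m)
(121 + l(S(4, w), p))*68 = (121 + (6 + 13/6))*68 = (121 + 49/6)*68 = (775/6)*68 = 26350/3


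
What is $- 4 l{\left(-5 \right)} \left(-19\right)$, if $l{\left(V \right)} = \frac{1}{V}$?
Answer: $- \frac{76}{5} \approx -15.2$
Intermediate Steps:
$- 4 l{\left(-5 \right)} \left(-19\right) = - \frac{4}{-5} \left(-19\right) = \left(-4\right) \left(- \frac{1}{5}\right) \left(-19\right) = \frac{4}{5} \left(-19\right) = - \frac{76}{5}$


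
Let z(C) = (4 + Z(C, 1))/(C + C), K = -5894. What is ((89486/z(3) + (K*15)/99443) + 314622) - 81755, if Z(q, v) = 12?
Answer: 105975753131/397772 ≈ 2.6642e+5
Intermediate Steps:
z(C) = 8/C (z(C) = (4 + 12)/(C + C) = 16/((2*C)) = 16*(1/(2*C)) = 8/C)
((89486/z(3) + (K*15)/99443) + 314622) - 81755 = ((89486/((8/3)) - 5894*15/99443) + 314622) - 81755 = ((89486/((8*(⅓))) - 88410*1/99443) + 314622) - 81755 = ((89486/(8/3) - 88410/99443) + 314622) - 81755 = ((89486*(3/8) - 88410/99443) + 314622) - 81755 = ((134229/4 - 88410/99443) + 314622) - 81755 = (13347780807/397772 + 314622) - 81755 = 138495602991/397772 - 81755 = 105975753131/397772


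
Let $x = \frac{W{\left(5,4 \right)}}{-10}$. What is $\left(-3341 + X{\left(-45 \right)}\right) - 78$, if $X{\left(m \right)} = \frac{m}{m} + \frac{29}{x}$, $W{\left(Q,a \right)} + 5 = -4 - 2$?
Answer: $- \frac{37308}{11} \approx -3391.6$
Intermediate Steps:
$W{\left(Q,a \right)} = -11$ ($W{\left(Q,a \right)} = -5 - 6 = -11$)
$x = \frac{11}{10}$ ($x = - \frac{11}{-10} = \left(-11\right) \left(- \frac{1}{10}\right) = \frac{11}{10} \approx 1.1$)
$X{\left(m \right)} = \frac{301}{11}$ ($X{\left(m \right)} = \frac{m}{m} + \frac{29}{\frac{11}{10}} = 1 + 29 \cdot \frac{10}{11} = 1 + \frac{290}{11} = \frac{301}{11}$)
$\left(-3341 + X{\left(-45 \right)}\right) - 78 = \left(-3341 + \frac{301}{11}\right) - 78 = - \frac{36450}{11} - 78 = - \frac{37308}{11}$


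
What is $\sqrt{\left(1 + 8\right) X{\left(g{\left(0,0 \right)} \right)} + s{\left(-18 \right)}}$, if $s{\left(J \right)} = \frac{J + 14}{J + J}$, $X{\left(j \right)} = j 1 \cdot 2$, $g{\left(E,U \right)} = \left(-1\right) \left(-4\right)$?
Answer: $\frac{\sqrt{649}}{3} \approx 8.4918$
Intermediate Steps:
$g{\left(E,U \right)} = 4$
$X{\left(j \right)} = 2 j$ ($X{\left(j \right)} = j 2 = 2 j$)
$s{\left(J \right)} = \frac{14 + J}{2 J}$
$\sqrt{\left(1 + 8\right) X{\left(g{\left(0,0 \right)} \right)} + s{\left(-18 \right)}} = \sqrt{\left(1 + 8\right) 2 \cdot 4 + \frac{14 - 18}{2 \left(-18\right)}} = \sqrt{9 \cdot 8 + \frac{1}{2} \left(- \frac{1}{18}\right) \left(-4\right)} = \sqrt{72 + \frac{1}{9}} = \sqrt{\frac{649}{9}} = \frac{\sqrt{649}}{3}$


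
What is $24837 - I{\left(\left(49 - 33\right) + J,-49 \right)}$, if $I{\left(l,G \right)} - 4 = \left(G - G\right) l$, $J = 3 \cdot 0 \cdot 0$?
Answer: $24833$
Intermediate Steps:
$J = 0$ ($J = 0 \cdot 0 = 0$)
$I{\left(l,G \right)} = 4$ ($I{\left(l,G \right)} = 4 + \left(G - G\right) l = 4 + 0 l = 4 + 0 = 4$)
$24837 - I{\left(\left(49 - 33\right) + J,-49 \right)} = 24837 - 4 = 24833$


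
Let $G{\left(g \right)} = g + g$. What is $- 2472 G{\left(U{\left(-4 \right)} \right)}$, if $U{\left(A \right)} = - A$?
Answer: $-19776$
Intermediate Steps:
$G{\left(g \right)} = 2 g$
$- 2472 G{\left(U{\left(-4 \right)} \right)} = - 2472 \cdot 2 \left(\left(-1\right) \left(-4\right)\right) = - 2472 \cdot 2 \cdot 4 = \left(-2472\right) 8 = -19776$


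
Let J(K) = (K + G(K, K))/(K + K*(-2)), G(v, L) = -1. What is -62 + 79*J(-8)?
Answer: -1207/8 ≈ -150.88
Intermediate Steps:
J(K) = -(-1 + K)/K (J(K) = (K - 1)/(K + K*(-2)) = (-1 + K)/(K - 2*K) = (-1 + K)/((-K)) = (-1 + K)*(-1/K) = -(-1 + K)/K)
-62 + 79*J(-8) = -62 + 79*((1 - 1*(-8))/(-8)) = -62 + 79*(-(1 + 8)/8) = -62 + 79*(-⅛*9) = -62 + 79*(-9/8) = -62 - 711/8 = -1207/8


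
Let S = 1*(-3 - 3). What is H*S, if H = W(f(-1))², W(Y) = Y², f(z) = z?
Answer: -6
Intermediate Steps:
H = 1 (H = ((-1)²)² = 1² = 1)
S = -6 (S = 1*(-6) = -6)
H*S = 1*(-6) = -6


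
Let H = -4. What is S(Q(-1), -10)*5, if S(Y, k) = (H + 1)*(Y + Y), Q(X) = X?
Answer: 30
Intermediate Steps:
S(Y, k) = -6*Y (S(Y, k) = (-4 + 1)*(Y + Y) = -6*Y)
S(Q(-1), -10)*5 = -6*(-1)*5 = 6*5 = 30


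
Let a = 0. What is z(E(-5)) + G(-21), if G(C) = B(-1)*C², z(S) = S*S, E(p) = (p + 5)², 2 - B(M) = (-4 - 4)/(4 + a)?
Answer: 1764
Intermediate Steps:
B(M) = 4 (B(M) = 2 - (-4 - 4)/(4 + 0) = 2 - (-8)/4 = 2 - 1*(-2) = 2 + 2 = 4)
E(p) = (5 + p)²
z(S) = S²
G(C) = 4*C²
z(E(-5)) + G(-21) = ((5 - 5)²)² + 4*(-21)² = (0²)² + 4*441 = 0² + 1764 = 0 + 1764 = 1764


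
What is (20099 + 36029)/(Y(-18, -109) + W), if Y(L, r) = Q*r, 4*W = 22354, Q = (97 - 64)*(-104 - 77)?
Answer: 112256/1313291 ≈ 0.085477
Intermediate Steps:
Q = -5973 (Q = 33*(-181) = -5973)
W = 11177/2 (W = (¼)*22354 = 11177/2 ≈ 5588.5)
Y(L, r) = -5973*r
(20099 + 36029)/(Y(-18, -109) + W) = (20099 + 36029)/(-5973*(-109) + 11177/2) = 56128/(651057 + 11177/2) = 56128/(1313291/2) = 56128*(2/1313291) = 112256/1313291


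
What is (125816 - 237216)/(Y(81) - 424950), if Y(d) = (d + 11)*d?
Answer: 55700/208749 ≈ 0.26683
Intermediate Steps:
Y(d) = d*(11 + d) (Y(d) = (11 + d)*d = d*(11 + d))
(125816 - 237216)/(Y(81) - 424950) = (125816 - 237216)/(81*(11 + 81) - 424950) = -111400/(81*92 - 424950) = -111400/(7452 - 424950) = -111400/(-417498) = -111400*(-1/417498) = 55700/208749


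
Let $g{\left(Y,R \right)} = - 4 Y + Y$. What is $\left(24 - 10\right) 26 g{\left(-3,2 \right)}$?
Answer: $3276$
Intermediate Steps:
$g{\left(Y,R \right)} = - 3 Y$
$\left(24 - 10\right) 26 g{\left(-3,2 \right)} = \left(24 - 10\right) 26 \left(\left(-3\right) \left(-3\right)\right) = \left(24 - 10\right) 26 \cdot 9 = 14 \cdot 26 \cdot 9 = 364 \cdot 9 = 3276$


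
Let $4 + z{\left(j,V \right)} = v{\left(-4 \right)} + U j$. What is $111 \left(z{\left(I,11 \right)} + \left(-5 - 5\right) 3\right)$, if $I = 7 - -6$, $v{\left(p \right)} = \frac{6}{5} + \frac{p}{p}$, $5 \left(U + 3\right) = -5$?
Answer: $- \frac{46509}{5} \approx -9301.8$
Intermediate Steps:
$U = -4$ ($U = -3 + \frac{1}{5} \left(-5\right) = -3 - 1 = -4$)
$v{\left(p \right)} = \frac{11}{5}$ ($v{\left(p \right)} = 6 \cdot \frac{1}{5} + 1 = \frac{6}{5} + 1 = \frac{11}{5}$)
$I = 13$ ($I = 7 + 6 = 13$)
$z{\left(j,V \right)} = - \frac{9}{5} - 4 j$ ($z{\left(j,V \right)} = -4 - \left(- \frac{11}{5} + 4 j\right) = - \frac{9}{5} - 4 j$)
$111 \left(z{\left(I,11 \right)} + \left(-5 - 5\right) 3\right) = 111 \left(\left(- \frac{9}{5} - 52\right) + \left(-5 - 5\right) 3\right) = 111 \left(\left(- \frac{9}{5} - 52\right) - 30\right) = 111 \left(- \frac{269}{5} - 30\right) = 111 \left(- \frac{419}{5}\right) = - \frac{46509}{5}$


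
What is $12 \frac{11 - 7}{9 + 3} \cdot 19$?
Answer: $76$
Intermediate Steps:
$12 \frac{11 - 7}{9 + 3} \cdot 19 = 12 \cdot \frac{4}{12} \cdot 19 = 12 \cdot 4 \cdot \frac{1}{12} \cdot 19 = 12 \cdot \frac{1}{3} \cdot 19 = 4 \cdot 19 = 76$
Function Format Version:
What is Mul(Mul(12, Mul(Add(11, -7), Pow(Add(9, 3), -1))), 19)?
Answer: 76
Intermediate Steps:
Mul(Mul(12, Mul(Add(11, -7), Pow(Add(9, 3), -1))), 19) = Mul(Mul(12, Mul(4, Pow(12, -1))), 19) = Mul(Mul(12, Mul(4, Rational(1, 12))), 19) = Mul(Mul(12, Rational(1, 3)), 19) = Mul(4, 19) = 76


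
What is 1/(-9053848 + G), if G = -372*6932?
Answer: -1/11632552 ≈ -8.5966e-8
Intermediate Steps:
G = -2578704
1/(-9053848 + G) = 1/(-9053848 - 2578704) = 1/(-11632552) = -1/11632552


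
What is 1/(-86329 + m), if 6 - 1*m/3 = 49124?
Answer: -1/233683 ≈ -4.2793e-6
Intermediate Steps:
m = -147354 (m = 18 - 3*49124 = 18 - 147372 = -147354)
1/(-86329 + m) = 1/(-86329 - 147354) = 1/(-233683) = -1/233683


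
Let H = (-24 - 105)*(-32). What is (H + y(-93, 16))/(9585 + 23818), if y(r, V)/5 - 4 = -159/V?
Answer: 65573/534448 ≈ 0.12269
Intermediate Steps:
H = 4128 (H = -129*(-32) = 4128)
y(r, V) = 20 - 795/V (y(r, V) = 20 + 5*(-159/V) = 20 - 795/V)
(H + y(-93, 16))/(9585 + 23818) = (4128 + (20 - 795/16))/(9585 + 23818) = (4128 + (20 - 795*1/16))/33403 = (4128 + (20 - 795/16))*(1/33403) = (4128 - 475/16)*(1/33403) = (65573/16)*(1/33403) = 65573/534448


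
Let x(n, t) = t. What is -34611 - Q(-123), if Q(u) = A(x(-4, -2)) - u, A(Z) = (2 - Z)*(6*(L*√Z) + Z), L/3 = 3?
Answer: -34726 - 216*I*√2 ≈ -34726.0 - 305.47*I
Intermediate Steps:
L = 9 (L = 3*3 = 9)
A(Z) = (2 - Z)*(Z + 54*√Z) (A(Z) = (2 - Z)*(6*(9*√Z) + Z) = (2 - Z)*(54*√Z + Z) = (2 - Z)*(Z + 54*√Z))
Q(u) = -8 - u + 216*I*√2 (Q(u) = (-1*(-2)² - (-108)*I*√2 + 2*(-2) + 108*√(-2)) - u = (-1*4 - (-108)*I*√2 - 4 + 108*(I*√2)) - u = (-4 + 108*I*√2 - 4 + 108*I*√2) - u = (-8 + 216*I*√2) - u = -8 - u + 216*I*√2)
-34611 - Q(-123) = -34611 - (-8 - 1*(-123) + 216*I*√2) = -34611 - (-8 + 123 + 216*I*√2) = -34611 - (115 + 216*I*√2) = -34611 + (-115 - 216*I*√2) = -34726 - 216*I*√2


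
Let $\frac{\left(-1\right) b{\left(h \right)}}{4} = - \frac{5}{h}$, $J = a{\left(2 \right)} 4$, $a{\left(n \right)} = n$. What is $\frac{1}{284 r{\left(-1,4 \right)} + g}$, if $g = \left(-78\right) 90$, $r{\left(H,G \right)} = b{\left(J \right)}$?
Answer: $- \frac{1}{6310} \approx -0.00015848$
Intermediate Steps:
$J = 8$ ($J = 2 \cdot 4 = 8$)
$b{\left(h \right)} = \frac{20}{h}$ ($b{\left(h \right)} = - 4 \left(- \frac{5}{h}\right) = \frac{20}{h}$)
$r{\left(H,G \right)} = \frac{5}{2}$ ($r{\left(H,G \right)} = \frac{20}{8} = 20 \cdot \frac{1}{8} = \frac{5}{2}$)
$g = -7020$
$\frac{1}{284 r{\left(-1,4 \right)} + g} = \frac{1}{284 \cdot \frac{5}{2} - 7020} = \frac{1}{710 - 7020} = \frac{1}{-6310} = - \frac{1}{6310}$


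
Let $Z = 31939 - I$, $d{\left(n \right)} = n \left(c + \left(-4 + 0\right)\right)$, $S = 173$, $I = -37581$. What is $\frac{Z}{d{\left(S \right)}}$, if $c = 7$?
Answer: $\frac{69520}{519} \approx 133.95$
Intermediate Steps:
$d{\left(n \right)} = 3 n$ ($d{\left(n \right)} = n \left(7 + \left(-4 + 0\right)\right) = n \left(7 - 4\right) = n 3 = 3 n$)
$Z = 69520$ ($Z = 31939 - -37581 = 31939 + 37581 = 69520$)
$\frac{Z}{d{\left(S \right)}} = \frac{69520}{3 \cdot 173} = \frac{69520}{519}$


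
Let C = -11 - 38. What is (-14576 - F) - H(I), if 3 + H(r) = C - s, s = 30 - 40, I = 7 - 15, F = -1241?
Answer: -13293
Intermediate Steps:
I = -8
C = -49
s = -10
H(r) = -42 (H(r) = -3 + (-49 - 1*(-10)) = -3 + (-49 + 10) = -3 - 39 = -42)
(-14576 - F) - H(I) = (-14576 - 1*(-1241)) - 1*(-42) = (-14576 + 1241) + 42 = -13335 + 42 = -13293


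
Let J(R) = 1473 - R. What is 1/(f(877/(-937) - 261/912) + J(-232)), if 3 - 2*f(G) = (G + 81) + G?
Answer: 284848/474904895 ≈ 0.00059980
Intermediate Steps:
f(G) = -39 - G (f(G) = 3/2 - ((G + 81) + G)/2 = 3/2 - ((81 + G) + G)/2 = 3/2 - (81 + 2*G)/2 = 3/2 + (-81/2 - G) = -39 - G)
1/(f(877/(-937) - 261/912) + J(-232)) = 1/((-39 - (877/(-937) - 261/912)) + (1473 - 1*(-232))) = 1/((-39 - (877*(-1/937) - 261*1/912)) + (1473 + 232)) = 1/((-39 - (-877/937 - 87/304)) + 1705) = 1/((-39 - 1*(-348127/284848)) + 1705) = 1/((-39 + 348127/284848) + 1705) = 1/(-10760945/284848 + 1705) = 1/(474904895/284848) = 284848/474904895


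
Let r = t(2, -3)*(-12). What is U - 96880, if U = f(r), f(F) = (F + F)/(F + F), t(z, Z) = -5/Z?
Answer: -96879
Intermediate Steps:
r = -20 (r = -5/(-3)*(-12) = -5*(-⅓)*(-12) = (5/3)*(-12) = -20)
f(F) = 1 (f(F) = (2*F)/((2*F)) = (2*F)*(1/(2*F)) = 1)
U = 1
U - 96880 = 1 - 96880 = -96879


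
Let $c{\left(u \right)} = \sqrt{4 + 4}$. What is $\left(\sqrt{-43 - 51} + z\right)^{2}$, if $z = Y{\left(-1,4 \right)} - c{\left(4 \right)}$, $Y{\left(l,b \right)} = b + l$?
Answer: $\left(3 - 2 \sqrt{2} + i \sqrt{94}\right)^{2} \approx -93.971 + 3.3269 i$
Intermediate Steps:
$c{\left(u \right)} = 2 \sqrt{2}$ ($c{\left(u \right)} = \sqrt{8} = 2 \sqrt{2}$)
$z = 3 - 2 \sqrt{2}$ ($z = \left(4 - 1\right) - 2 \sqrt{2} = 3 - 2 \sqrt{2} \approx 0.17157$)
$\left(\sqrt{-43 - 51} + z\right)^{2} = \left(\sqrt{-43 - 51} + \left(3 - 2 \sqrt{2}\right)\right)^{2} = \left(\sqrt{-94} + \left(3 - 2 \sqrt{2}\right)\right)^{2} = \left(i \sqrt{94} + \left(3 - 2 \sqrt{2}\right)\right)^{2} = \left(3 - 2 \sqrt{2} + i \sqrt{94}\right)^{2}$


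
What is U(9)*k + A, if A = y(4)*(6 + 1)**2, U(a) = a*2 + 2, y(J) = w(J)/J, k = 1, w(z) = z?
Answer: 69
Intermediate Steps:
y(J) = 1 (y(J) = J/J = 1)
U(a) = 2 + 2*a (U(a) = 2*a + 2 = 2 + 2*a)
A = 49 (A = 1*(6 + 1)**2 = 1*7**2 = 1*49 = 49)
U(9)*k + A = (2 + 2*9)*1 + 49 = (2 + 18)*1 + 49 = 20*1 + 49 = 20 + 49 = 69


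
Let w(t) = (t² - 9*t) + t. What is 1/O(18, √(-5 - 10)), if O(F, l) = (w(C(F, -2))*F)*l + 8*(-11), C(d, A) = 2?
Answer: I/(8*(-11*I + 27*√15)) ≈ -0.00012437 + 0.0011823*I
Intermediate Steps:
w(t) = t² - 8*t
O(F, l) = -88 - 12*F*l (O(F, l) = ((2*(-8 + 2))*F)*l + 8*(-11) = ((2*(-6))*F)*l - 88 = (-12*F)*l - 88 = -12*F*l - 88 = -88 - 12*F*l)
1/O(18, √(-5 - 10)) = 1/(-88 - 12*18*√(-5 - 10)) = 1/(-88 - 12*18*√(-15)) = 1/(-88 - 12*18*I*√15) = 1/(-88 - 216*I*√15)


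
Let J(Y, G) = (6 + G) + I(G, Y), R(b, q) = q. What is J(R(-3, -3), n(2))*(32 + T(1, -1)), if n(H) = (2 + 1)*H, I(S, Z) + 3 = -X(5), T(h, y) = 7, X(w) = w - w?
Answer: 351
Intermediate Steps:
X(w) = 0
I(S, Z) = -3 (I(S, Z) = -3 - 1*0 = -3 + 0 = -3)
n(H) = 3*H
J(Y, G) = 3 + G (J(Y, G) = (6 + G) - 3 = 3 + G)
J(R(-3, -3), n(2))*(32 + T(1, -1)) = (3 + 3*2)*(32 + 7) = (3 + 6)*39 = 9*39 = 351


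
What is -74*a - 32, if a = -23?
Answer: 1670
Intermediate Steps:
-74*a - 32 = -74*(-23) - 32 = 1702 - 32 = 1670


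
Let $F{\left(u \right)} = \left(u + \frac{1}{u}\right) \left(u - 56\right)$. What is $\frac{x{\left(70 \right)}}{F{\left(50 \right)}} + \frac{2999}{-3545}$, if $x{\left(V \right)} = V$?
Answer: $- \frac{28705247}{26598135} \approx -1.0792$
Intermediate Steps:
$F{\left(u \right)} = \left(-56 + u\right) \left(u + \frac{1}{u}\right)$ ($F{\left(u \right)} = \left(u + \frac{1}{u}\right) \left(-56 + u\right) = \left(-56 + u\right) \left(u + \frac{1}{u}\right)$)
$\frac{x{\left(70 \right)}}{F{\left(50 \right)}} + \frac{2999}{-3545} = \frac{70}{1 + 50^{2} - 2800 - \frac{56}{50}} + \frac{2999}{-3545} = \frac{70}{1 + 2500 - 2800 - \frac{28}{25}} + 2999 \left(- \frac{1}{3545}\right) = \frac{70}{1 + 2500 - 2800 - \frac{28}{25}} - \frac{2999}{3545} = \frac{70}{- \frac{7503}{25}} - \frac{2999}{3545} = 70 \left(- \frac{25}{7503}\right) - \frac{2999}{3545} = - \frac{1750}{7503} - \frac{2999}{3545} = - \frac{28705247}{26598135}$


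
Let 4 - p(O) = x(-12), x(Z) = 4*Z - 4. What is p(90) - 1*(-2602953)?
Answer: 2603009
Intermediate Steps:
x(Z) = -4 + 4*Z
p(O) = 56 (p(O) = 4 - (-4 + 4*(-12)) = 4 - (-4 - 48) = 4 - 1*(-52) = 4 + 52 = 56)
p(90) - 1*(-2602953) = 56 - 1*(-2602953) = 56 + 2602953 = 2603009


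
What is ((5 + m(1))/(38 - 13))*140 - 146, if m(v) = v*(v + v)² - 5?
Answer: -618/5 ≈ -123.60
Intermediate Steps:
m(v) = -5 + 4*v³ (m(v) = v*(2*v)² - 5 = v*(4*v²) - 5 = 4*v³ - 5 = -5 + 4*v³)
((5 + m(1))/(38 - 13))*140 - 146 = ((5 + (-5 + 4*1³))/(38 - 13))*140 - 146 = ((5 + (-5 + 4*1))/25)*140 - 146 = ((5 + (-5 + 4))*(1/25))*140 - 146 = ((5 - 1)*(1/25))*140 - 146 = (4*(1/25))*140 - 146 = (4/25)*140 - 146 = 112/5 - 146 = -618/5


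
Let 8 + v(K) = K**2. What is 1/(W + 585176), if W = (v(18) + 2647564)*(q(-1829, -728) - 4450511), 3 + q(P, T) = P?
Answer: -1/11789269397664 ≈ -8.4823e-14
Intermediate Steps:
q(P, T) = -3 + P
v(K) = -8 + K**2
W = -11789269982840 (W = ((-8 + 18**2) + 2647564)*((-3 - 1829) - 4450511) = ((-8 + 324) + 2647564)*(-1832 - 4450511) = (316 + 2647564)*(-4452343) = 2647880*(-4452343) = -11789269982840)
1/(W + 585176) = 1/(-11789269982840 + 585176) = 1/(-11789269397664) = -1/11789269397664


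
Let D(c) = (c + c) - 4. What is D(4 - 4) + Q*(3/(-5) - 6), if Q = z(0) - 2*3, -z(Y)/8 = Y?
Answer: 178/5 ≈ 35.600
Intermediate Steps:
z(Y) = -8*Y
Q = -6 (Q = -8*0 - 2*3 = 0 - 6 = -6)
D(c) = -4 + 2*c (D(c) = 2*c - 4 = -4 + 2*c)
D(4 - 4) + Q*(3/(-5) - 6) = (-4 + 2*(4 - 4)) - 6*(3/(-5) - 6) = (-4 + 2*0) - 6*(3*(-⅕) - 6) = (-4 + 0) - 6*(-⅗ - 6) = -4 - 6*(-33/5) = -4 + 198/5 = 178/5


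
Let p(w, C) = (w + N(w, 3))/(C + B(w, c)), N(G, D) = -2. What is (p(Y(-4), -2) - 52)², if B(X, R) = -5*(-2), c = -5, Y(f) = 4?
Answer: 42849/16 ≈ 2678.1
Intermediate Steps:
B(X, R) = 10
p(w, C) = (-2 + w)/(10 + C) (p(w, C) = (w - 2)/(C + 10) = (-2 + w)/(10 + C))
(p(Y(-4), -2) - 52)² = ((-2 + 4)/(10 - 2) - 52)² = (2/8 - 52)² = ((⅛)*2 - 52)² = (¼ - 52)² = (-207/4)² = 42849/16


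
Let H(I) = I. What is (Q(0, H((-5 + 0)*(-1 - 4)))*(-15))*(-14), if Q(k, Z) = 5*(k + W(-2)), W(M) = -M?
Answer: 2100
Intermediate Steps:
Q(k, Z) = 10 + 5*k (Q(k, Z) = 5*(k - 1*(-2)) = 5*(k + 2) = 5*(2 + k) = 10 + 5*k)
(Q(0, H((-5 + 0)*(-1 - 4)))*(-15))*(-14) = ((10 + 5*0)*(-15))*(-14) = ((10 + 0)*(-15))*(-14) = (10*(-15))*(-14) = -150*(-14) = 2100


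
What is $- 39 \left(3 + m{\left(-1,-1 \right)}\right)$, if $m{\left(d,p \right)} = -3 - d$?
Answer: $-39$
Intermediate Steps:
$- 39 \left(3 + m{\left(-1,-1 \right)}\right) = - 39 \left(3 - 2\right) = \left(-39\right) 1 = -39$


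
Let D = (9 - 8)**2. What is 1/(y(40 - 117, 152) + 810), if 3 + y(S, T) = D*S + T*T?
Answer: 1/23834 ≈ 4.1957e-5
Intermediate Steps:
D = 1 (D = 1**2 = 1)
y(S, T) = -3 + S + T**2 (y(S, T) = -3 + (1*S + T*T) = -3 + (S + T**2) = -3 + S + T**2)
1/(y(40 - 117, 152) + 810) = 1/((-3 + (40 - 117) + 152**2) + 810) = 1/((-3 - 77 + 23104) + 810) = 1/(23024 + 810) = 1/23834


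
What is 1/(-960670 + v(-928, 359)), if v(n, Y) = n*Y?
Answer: -1/1293822 ≈ -7.7290e-7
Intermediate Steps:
v(n, Y) = Y*n
1/(-960670 + v(-928, 359)) = 1/(-960670 + 359*(-928)) = 1/(-960670 - 333152) = 1/(-1293822) = -1/1293822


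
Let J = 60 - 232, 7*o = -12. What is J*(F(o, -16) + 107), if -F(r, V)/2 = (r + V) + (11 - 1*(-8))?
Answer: -125732/7 ≈ -17962.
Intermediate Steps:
o = -12/7 (o = (1/7)*(-12) = -12/7 ≈ -1.7143)
F(r, V) = -38 - 2*V - 2*r (F(r, V) = -2*((r + V) + (11 - 1*(-8))) = -2*((V + r) + (11 + 8)) = -2*((V + r) + 19) = -2*(19 + V + r) = -38 - 2*V - 2*r)
J = -172
J*(F(o, -16) + 107) = -172*((-38 - 2*(-16) - 2*(-12/7)) + 107) = -172*((-38 + 32 + 24/7) + 107) = -172*(-18/7 + 107) = -172*731/7 = -125732/7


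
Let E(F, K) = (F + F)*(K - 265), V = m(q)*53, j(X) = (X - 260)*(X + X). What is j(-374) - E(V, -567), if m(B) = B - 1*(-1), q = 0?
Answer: 562424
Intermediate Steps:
m(B) = 1 + B (m(B) = B + 1 = 1 + B)
j(X) = 2*X*(-260 + X) (j(X) = (-260 + X)*(2*X) = 2*X*(-260 + X))
V = 53 (V = (1 + 0)*53 = 1*53 = 53)
E(F, K) = 2*F*(-265 + K) (E(F, K) = (2*F)*(-265 + K) = 2*F*(-265 + K))
j(-374) - E(V, -567) = 2*(-374)*(-260 - 374) - 2*53*(-265 - 567) = 2*(-374)*(-634) - 2*53*(-832) = 474232 - 1*(-88192) = 474232 + 88192 = 562424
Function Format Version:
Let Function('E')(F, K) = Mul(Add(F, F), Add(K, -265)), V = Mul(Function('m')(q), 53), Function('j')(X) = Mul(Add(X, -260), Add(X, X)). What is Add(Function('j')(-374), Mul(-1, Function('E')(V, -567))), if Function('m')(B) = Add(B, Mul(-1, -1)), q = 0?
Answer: 562424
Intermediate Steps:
Function('m')(B) = Add(1, B) (Function('m')(B) = Add(B, 1) = Add(1, B))
Function('j')(X) = Mul(2, X, Add(-260, X)) (Function('j')(X) = Mul(Add(-260, X), Mul(2, X)) = Mul(2, X, Add(-260, X)))
V = 53 (V = Mul(Add(1, 0), 53) = Mul(1, 53) = 53)
Function('E')(F, K) = Mul(2, F, Add(-265, K)) (Function('E')(F, K) = Mul(Mul(2, F), Add(-265, K)) = Mul(2, F, Add(-265, K)))
Add(Function('j')(-374), Mul(-1, Function('E')(V, -567))) = Add(Mul(2, -374, Add(-260, -374)), Mul(-1, Mul(2, 53, Add(-265, -567)))) = Add(Mul(2, -374, -634), Mul(-1, Mul(2, 53, -832))) = Add(474232, Mul(-1, -88192)) = Add(474232, 88192) = 562424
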